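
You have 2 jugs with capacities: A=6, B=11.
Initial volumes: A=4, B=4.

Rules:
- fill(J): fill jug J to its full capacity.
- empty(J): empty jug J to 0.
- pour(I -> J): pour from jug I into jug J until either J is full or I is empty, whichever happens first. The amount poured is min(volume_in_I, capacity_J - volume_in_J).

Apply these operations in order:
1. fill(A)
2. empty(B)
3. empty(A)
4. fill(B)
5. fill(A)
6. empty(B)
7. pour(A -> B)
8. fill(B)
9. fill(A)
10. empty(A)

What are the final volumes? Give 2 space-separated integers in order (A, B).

Answer: 0 11

Derivation:
Step 1: fill(A) -> (A=6 B=4)
Step 2: empty(B) -> (A=6 B=0)
Step 3: empty(A) -> (A=0 B=0)
Step 4: fill(B) -> (A=0 B=11)
Step 5: fill(A) -> (A=6 B=11)
Step 6: empty(B) -> (A=6 B=0)
Step 7: pour(A -> B) -> (A=0 B=6)
Step 8: fill(B) -> (A=0 B=11)
Step 9: fill(A) -> (A=6 B=11)
Step 10: empty(A) -> (A=0 B=11)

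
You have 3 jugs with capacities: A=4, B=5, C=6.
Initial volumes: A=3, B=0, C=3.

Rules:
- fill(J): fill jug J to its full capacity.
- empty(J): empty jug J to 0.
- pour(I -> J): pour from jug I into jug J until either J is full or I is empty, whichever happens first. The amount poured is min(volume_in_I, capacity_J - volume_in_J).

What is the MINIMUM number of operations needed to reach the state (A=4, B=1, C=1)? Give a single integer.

BFS from (A=3, B=0, C=3). One shortest path:
  1. pour(A -> B) -> (A=0 B=3 C=3)
  2. pour(C -> B) -> (A=0 B=5 C=1)
  3. pour(B -> A) -> (A=4 B=1 C=1)
Reached target in 3 moves.

Answer: 3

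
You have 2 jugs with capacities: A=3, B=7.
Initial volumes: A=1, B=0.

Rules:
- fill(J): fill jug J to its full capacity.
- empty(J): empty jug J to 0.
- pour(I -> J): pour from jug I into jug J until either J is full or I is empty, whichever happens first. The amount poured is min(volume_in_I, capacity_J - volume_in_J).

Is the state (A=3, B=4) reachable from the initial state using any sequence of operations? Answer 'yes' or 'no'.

BFS from (A=1, B=0):
  1. empty(A) -> (A=0 B=0)
  2. fill(B) -> (A=0 B=7)
  3. pour(B -> A) -> (A=3 B=4)
Target reached → yes.

Answer: yes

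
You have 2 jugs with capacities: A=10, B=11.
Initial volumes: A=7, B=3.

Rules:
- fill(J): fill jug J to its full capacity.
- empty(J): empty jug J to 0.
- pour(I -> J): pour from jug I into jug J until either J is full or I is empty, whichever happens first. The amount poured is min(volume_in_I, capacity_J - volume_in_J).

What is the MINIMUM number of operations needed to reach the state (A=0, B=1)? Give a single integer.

BFS from (A=7, B=3). One shortest path:
  1. empty(A) -> (A=0 B=3)
  2. fill(B) -> (A=0 B=11)
  3. pour(B -> A) -> (A=10 B=1)
  4. empty(A) -> (A=0 B=1)
Reached target in 4 moves.

Answer: 4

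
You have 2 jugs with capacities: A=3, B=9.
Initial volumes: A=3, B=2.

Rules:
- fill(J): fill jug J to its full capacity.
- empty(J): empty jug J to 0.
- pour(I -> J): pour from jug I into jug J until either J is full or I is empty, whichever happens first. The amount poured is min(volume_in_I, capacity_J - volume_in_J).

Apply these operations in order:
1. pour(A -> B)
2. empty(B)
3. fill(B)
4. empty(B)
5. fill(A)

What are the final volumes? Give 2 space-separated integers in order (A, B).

Answer: 3 0

Derivation:
Step 1: pour(A -> B) -> (A=0 B=5)
Step 2: empty(B) -> (A=0 B=0)
Step 3: fill(B) -> (A=0 B=9)
Step 4: empty(B) -> (A=0 B=0)
Step 5: fill(A) -> (A=3 B=0)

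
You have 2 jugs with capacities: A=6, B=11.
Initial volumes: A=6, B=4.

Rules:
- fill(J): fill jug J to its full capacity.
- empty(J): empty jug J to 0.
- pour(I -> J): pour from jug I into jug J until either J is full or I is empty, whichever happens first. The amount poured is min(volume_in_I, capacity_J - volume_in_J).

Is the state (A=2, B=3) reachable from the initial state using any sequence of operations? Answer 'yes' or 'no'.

Answer: no

Derivation:
BFS explored all 34 reachable states.
Reachable set includes: (0,0), (0,1), (0,2), (0,3), (0,4), (0,5), (0,6), (0,7), (0,8), (0,9), (0,10), (0,11) ...
Target (A=2, B=3) not in reachable set → no.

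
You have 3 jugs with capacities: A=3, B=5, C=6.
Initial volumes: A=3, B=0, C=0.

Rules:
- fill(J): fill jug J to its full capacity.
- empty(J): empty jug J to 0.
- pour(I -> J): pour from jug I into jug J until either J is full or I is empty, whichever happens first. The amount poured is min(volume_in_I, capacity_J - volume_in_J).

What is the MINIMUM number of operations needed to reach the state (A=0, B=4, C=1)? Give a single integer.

BFS from (A=3, B=0, C=0). One shortest path:
  1. fill(B) -> (A=3 B=5 C=0)
  2. pour(B -> C) -> (A=3 B=0 C=5)
  3. pour(A -> C) -> (A=2 B=0 C=6)
  4. pour(C -> B) -> (A=2 B=5 C=1)
  5. pour(B -> A) -> (A=3 B=4 C=1)
  6. empty(A) -> (A=0 B=4 C=1)
Reached target in 6 moves.

Answer: 6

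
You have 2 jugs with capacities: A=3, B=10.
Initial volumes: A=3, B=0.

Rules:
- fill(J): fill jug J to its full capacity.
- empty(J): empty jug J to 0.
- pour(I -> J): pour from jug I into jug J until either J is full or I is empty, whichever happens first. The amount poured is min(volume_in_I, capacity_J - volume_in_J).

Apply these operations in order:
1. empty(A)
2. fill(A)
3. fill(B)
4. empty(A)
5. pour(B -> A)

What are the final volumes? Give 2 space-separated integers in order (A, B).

Step 1: empty(A) -> (A=0 B=0)
Step 2: fill(A) -> (A=3 B=0)
Step 3: fill(B) -> (A=3 B=10)
Step 4: empty(A) -> (A=0 B=10)
Step 5: pour(B -> A) -> (A=3 B=7)

Answer: 3 7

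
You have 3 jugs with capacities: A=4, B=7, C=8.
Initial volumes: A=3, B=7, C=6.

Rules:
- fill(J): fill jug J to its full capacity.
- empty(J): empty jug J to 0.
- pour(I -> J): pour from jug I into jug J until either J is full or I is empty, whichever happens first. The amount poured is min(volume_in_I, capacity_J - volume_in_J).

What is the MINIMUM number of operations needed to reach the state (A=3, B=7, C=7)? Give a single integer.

Answer: 3

Derivation:
BFS from (A=3, B=7, C=6). One shortest path:
  1. empty(C) -> (A=3 B=7 C=0)
  2. pour(B -> C) -> (A=3 B=0 C=7)
  3. fill(B) -> (A=3 B=7 C=7)
Reached target in 3 moves.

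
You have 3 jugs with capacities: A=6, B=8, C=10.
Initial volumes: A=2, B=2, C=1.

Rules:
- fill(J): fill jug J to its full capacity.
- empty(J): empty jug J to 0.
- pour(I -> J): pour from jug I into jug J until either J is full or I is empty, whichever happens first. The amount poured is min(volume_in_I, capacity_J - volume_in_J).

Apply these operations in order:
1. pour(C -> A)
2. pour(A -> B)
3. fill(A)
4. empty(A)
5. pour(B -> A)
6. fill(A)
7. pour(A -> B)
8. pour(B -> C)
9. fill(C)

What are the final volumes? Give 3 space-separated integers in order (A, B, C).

Answer: 0 0 10

Derivation:
Step 1: pour(C -> A) -> (A=3 B=2 C=0)
Step 2: pour(A -> B) -> (A=0 B=5 C=0)
Step 3: fill(A) -> (A=6 B=5 C=0)
Step 4: empty(A) -> (A=0 B=5 C=0)
Step 5: pour(B -> A) -> (A=5 B=0 C=0)
Step 6: fill(A) -> (A=6 B=0 C=0)
Step 7: pour(A -> B) -> (A=0 B=6 C=0)
Step 8: pour(B -> C) -> (A=0 B=0 C=6)
Step 9: fill(C) -> (A=0 B=0 C=10)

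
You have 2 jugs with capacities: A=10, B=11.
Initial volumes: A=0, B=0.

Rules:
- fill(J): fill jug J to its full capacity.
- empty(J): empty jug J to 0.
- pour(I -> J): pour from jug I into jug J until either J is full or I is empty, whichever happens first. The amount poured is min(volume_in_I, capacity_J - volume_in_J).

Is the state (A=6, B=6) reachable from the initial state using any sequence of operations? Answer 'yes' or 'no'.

Answer: no

Derivation:
BFS explored all 42 reachable states.
Reachable set includes: (0,0), (0,1), (0,2), (0,3), (0,4), (0,5), (0,6), (0,7), (0,8), (0,9), (0,10), (0,11) ...
Target (A=6, B=6) not in reachable set → no.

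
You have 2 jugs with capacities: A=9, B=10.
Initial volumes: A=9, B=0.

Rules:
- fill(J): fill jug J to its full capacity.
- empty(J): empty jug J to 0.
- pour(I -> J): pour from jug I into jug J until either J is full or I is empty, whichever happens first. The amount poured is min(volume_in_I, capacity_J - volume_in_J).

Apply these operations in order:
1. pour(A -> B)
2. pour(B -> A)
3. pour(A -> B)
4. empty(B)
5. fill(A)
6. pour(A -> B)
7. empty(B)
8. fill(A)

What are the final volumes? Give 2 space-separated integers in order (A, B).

Answer: 9 0

Derivation:
Step 1: pour(A -> B) -> (A=0 B=9)
Step 2: pour(B -> A) -> (A=9 B=0)
Step 3: pour(A -> B) -> (A=0 B=9)
Step 4: empty(B) -> (A=0 B=0)
Step 5: fill(A) -> (A=9 B=0)
Step 6: pour(A -> B) -> (A=0 B=9)
Step 7: empty(B) -> (A=0 B=0)
Step 8: fill(A) -> (A=9 B=0)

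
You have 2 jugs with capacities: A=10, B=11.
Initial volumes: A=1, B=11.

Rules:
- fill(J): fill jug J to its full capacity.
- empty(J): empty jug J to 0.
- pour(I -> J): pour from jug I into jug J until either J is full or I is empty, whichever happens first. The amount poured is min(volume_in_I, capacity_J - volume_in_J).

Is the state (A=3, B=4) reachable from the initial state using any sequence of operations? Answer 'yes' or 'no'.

BFS explored all 42 reachable states.
Reachable set includes: (0,0), (0,1), (0,2), (0,3), (0,4), (0,5), (0,6), (0,7), (0,8), (0,9), (0,10), (0,11) ...
Target (A=3, B=4) not in reachable set → no.

Answer: no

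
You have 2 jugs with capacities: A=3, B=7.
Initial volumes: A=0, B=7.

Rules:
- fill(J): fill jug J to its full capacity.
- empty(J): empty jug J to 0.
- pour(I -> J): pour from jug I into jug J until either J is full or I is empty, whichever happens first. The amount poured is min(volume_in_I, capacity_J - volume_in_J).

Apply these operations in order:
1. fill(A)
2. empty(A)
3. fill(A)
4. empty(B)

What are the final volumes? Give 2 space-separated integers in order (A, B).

Answer: 3 0

Derivation:
Step 1: fill(A) -> (A=3 B=7)
Step 2: empty(A) -> (A=0 B=7)
Step 3: fill(A) -> (A=3 B=7)
Step 4: empty(B) -> (A=3 B=0)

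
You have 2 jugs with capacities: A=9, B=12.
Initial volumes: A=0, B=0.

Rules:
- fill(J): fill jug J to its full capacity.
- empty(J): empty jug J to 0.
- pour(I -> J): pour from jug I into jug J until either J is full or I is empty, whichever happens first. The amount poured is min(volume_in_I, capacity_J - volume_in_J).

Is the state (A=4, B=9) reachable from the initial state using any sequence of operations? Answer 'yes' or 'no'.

Answer: no

Derivation:
BFS explored all 14 reachable states.
Reachable set includes: (0,0), (0,3), (0,6), (0,9), (0,12), (3,0), (3,12), (6,0), (6,12), (9,0), (9,3), (9,6) ...
Target (A=4, B=9) not in reachable set → no.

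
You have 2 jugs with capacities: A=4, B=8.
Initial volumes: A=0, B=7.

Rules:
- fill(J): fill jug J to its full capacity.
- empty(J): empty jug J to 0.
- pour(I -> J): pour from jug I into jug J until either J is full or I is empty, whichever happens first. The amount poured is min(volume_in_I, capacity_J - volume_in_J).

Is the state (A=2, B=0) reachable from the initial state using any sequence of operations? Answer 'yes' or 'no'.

BFS explored all 12 reachable states.
Reachable set includes: (0,0), (0,3), (0,4), (0,7), (0,8), (3,0), (3,8), (4,0), (4,3), (4,4), (4,7), (4,8)
Target (A=2, B=0) not in reachable set → no.

Answer: no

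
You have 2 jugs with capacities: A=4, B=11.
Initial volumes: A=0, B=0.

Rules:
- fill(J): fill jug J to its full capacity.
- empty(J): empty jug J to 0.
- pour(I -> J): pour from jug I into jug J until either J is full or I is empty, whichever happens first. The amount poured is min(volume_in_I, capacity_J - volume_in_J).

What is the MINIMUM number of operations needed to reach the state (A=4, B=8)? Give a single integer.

Answer: 5

Derivation:
BFS from (A=0, B=0). One shortest path:
  1. fill(A) -> (A=4 B=0)
  2. pour(A -> B) -> (A=0 B=4)
  3. fill(A) -> (A=4 B=4)
  4. pour(A -> B) -> (A=0 B=8)
  5. fill(A) -> (A=4 B=8)
Reached target in 5 moves.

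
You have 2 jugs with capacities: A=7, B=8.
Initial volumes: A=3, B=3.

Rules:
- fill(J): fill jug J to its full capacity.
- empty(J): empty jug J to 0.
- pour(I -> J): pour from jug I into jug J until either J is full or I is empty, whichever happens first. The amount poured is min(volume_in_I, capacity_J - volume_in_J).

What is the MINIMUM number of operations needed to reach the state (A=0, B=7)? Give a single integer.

Answer: 3

Derivation:
BFS from (A=3, B=3). One shortest path:
  1. fill(A) -> (A=7 B=3)
  2. empty(B) -> (A=7 B=0)
  3. pour(A -> B) -> (A=0 B=7)
Reached target in 3 moves.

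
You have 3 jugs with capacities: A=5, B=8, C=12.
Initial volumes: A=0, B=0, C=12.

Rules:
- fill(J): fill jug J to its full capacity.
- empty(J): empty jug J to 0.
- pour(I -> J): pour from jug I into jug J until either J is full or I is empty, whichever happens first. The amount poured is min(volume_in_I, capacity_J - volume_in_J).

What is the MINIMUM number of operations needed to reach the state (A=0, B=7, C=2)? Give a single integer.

BFS from (A=0, B=0, C=12). One shortest path:
  1. fill(A) -> (A=5 B=0 C=12)
  2. pour(A -> B) -> (A=0 B=5 C=12)
  3. pour(C -> A) -> (A=5 B=5 C=7)
  4. pour(A -> B) -> (A=2 B=8 C=7)
  5. empty(B) -> (A=2 B=0 C=7)
  6. pour(C -> B) -> (A=2 B=7 C=0)
  7. pour(A -> C) -> (A=0 B=7 C=2)
Reached target in 7 moves.

Answer: 7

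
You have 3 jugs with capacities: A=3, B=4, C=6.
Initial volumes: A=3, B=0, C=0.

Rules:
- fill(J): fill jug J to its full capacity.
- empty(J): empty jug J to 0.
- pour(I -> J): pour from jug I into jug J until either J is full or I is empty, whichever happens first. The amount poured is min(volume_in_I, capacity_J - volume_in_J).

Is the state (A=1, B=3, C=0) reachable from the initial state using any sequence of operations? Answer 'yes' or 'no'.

Answer: yes

Derivation:
BFS from (A=3, B=0, C=0):
  1. empty(A) -> (A=0 B=0 C=0)
  2. fill(B) -> (A=0 B=4 C=0)
  3. pour(B -> A) -> (A=3 B=1 C=0)
  4. pour(A -> C) -> (A=0 B=1 C=3)
  5. pour(B -> A) -> (A=1 B=0 C=3)
  6. pour(C -> B) -> (A=1 B=3 C=0)
Target reached → yes.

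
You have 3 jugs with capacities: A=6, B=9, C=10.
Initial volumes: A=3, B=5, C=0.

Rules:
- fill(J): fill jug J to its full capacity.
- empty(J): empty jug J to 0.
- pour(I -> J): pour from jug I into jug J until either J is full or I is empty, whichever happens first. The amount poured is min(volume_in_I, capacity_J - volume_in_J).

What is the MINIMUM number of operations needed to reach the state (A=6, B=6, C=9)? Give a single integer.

BFS from (A=3, B=5, C=0). One shortest path:
  1. fill(B) -> (A=3 B=9 C=0)
  2. pour(B -> C) -> (A=3 B=0 C=9)
  3. fill(B) -> (A=3 B=9 C=9)
  4. pour(B -> A) -> (A=6 B=6 C=9)
Reached target in 4 moves.

Answer: 4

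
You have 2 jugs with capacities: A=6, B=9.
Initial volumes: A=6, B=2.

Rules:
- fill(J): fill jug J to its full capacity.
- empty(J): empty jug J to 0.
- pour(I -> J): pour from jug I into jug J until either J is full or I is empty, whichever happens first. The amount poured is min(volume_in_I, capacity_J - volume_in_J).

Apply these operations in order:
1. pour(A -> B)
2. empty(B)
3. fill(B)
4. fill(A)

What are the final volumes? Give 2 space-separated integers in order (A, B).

Step 1: pour(A -> B) -> (A=0 B=8)
Step 2: empty(B) -> (A=0 B=0)
Step 3: fill(B) -> (A=0 B=9)
Step 4: fill(A) -> (A=6 B=9)

Answer: 6 9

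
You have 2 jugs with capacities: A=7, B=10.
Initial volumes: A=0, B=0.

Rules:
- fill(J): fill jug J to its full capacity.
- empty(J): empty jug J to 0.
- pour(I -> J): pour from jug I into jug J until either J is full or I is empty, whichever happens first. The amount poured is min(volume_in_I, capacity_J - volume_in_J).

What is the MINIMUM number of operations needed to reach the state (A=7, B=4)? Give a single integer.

Answer: 7

Derivation:
BFS from (A=0, B=0). One shortest path:
  1. fill(A) -> (A=7 B=0)
  2. pour(A -> B) -> (A=0 B=7)
  3. fill(A) -> (A=7 B=7)
  4. pour(A -> B) -> (A=4 B=10)
  5. empty(B) -> (A=4 B=0)
  6. pour(A -> B) -> (A=0 B=4)
  7. fill(A) -> (A=7 B=4)
Reached target in 7 moves.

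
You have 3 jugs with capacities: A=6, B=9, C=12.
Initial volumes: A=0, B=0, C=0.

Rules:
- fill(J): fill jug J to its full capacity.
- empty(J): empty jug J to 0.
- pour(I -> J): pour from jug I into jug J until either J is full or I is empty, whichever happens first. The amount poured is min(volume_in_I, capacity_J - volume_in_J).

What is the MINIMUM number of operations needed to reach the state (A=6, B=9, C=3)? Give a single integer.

Answer: 3

Derivation:
BFS from (A=0, B=0, C=0). One shortest path:
  1. fill(A) -> (A=6 B=0 C=0)
  2. fill(C) -> (A=6 B=0 C=12)
  3. pour(C -> B) -> (A=6 B=9 C=3)
Reached target in 3 moves.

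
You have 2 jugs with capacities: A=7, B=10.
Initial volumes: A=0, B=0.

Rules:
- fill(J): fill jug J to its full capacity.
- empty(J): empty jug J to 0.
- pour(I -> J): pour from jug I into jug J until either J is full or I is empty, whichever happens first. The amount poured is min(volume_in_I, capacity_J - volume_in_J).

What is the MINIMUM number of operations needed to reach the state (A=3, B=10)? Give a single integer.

Answer: 5

Derivation:
BFS from (A=0, B=0). One shortest path:
  1. fill(B) -> (A=0 B=10)
  2. pour(B -> A) -> (A=7 B=3)
  3. empty(A) -> (A=0 B=3)
  4. pour(B -> A) -> (A=3 B=0)
  5. fill(B) -> (A=3 B=10)
Reached target in 5 moves.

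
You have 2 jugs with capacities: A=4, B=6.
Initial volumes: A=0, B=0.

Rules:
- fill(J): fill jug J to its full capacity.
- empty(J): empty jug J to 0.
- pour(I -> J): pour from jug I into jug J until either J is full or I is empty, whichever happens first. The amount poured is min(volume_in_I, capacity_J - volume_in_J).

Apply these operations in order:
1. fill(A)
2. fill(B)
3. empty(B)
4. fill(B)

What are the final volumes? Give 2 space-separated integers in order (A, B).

Step 1: fill(A) -> (A=4 B=0)
Step 2: fill(B) -> (A=4 B=6)
Step 3: empty(B) -> (A=4 B=0)
Step 4: fill(B) -> (A=4 B=6)

Answer: 4 6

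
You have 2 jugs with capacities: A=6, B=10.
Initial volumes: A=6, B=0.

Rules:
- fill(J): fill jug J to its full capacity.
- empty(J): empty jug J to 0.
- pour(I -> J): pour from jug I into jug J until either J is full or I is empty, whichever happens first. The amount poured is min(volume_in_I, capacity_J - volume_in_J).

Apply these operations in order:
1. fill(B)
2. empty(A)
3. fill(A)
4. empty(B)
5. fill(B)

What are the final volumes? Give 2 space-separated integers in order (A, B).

Step 1: fill(B) -> (A=6 B=10)
Step 2: empty(A) -> (A=0 B=10)
Step 3: fill(A) -> (A=6 B=10)
Step 4: empty(B) -> (A=6 B=0)
Step 5: fill(B) -> (A=6 B=10)

Answer: 6 10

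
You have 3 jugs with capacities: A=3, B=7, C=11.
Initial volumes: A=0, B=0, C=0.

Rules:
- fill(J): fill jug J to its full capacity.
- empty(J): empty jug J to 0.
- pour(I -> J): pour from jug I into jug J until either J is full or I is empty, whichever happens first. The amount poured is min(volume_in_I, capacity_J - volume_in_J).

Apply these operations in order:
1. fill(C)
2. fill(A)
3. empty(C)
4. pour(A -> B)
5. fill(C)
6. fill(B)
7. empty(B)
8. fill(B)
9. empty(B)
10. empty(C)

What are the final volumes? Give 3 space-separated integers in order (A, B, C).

Answer: 0 0 0

Derivation:
Step 1: fill(C) -> (A=0 B=0 C=11)
Step 2: fill(A) -> (A=3 B=0 C=11)
Step 3: empty(C) -> (A=3 B=0 C=0)
Step 4: pour(A -> B) -> (A=0 B=3 C=0)
Step 5: fill(C) -> (A=0 B=3 C=11)
Step 6: fill(B) -> (A=0 B=7 C=11)
Step 7: empty(B) -> (A=0 B=0 C=11)
Step 8: fill(B) -> (A=0 B=7 C=11)
Step 9: empty(B) -> (A=0 B=0 C=11)
Step 10: empty(C) -> (A=0 B=0 C=0)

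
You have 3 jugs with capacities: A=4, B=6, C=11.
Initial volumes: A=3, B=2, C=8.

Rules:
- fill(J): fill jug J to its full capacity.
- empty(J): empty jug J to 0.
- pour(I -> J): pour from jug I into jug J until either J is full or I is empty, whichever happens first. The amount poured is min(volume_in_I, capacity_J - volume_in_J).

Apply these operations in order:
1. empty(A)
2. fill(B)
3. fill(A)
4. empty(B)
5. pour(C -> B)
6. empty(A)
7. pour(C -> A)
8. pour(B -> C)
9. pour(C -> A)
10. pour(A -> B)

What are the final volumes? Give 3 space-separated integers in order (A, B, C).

Answer: 0 4 4

Derivation:
Step 1: empty(A) -> (A=0 B=2 C=8)
Step 2: fill(B) -> (A=0 B=6 C=8)
Step 3: fill(A) -> (A=4 B=6 C=8)
Step 4: empty(B) -> (A=4 B=0 C=8)
Step 5: pour(C -> B) -> (A=4 B=6 C=2)
Step 6: empty(A) -> (A=0 B=6 C=2)
Step 7: pour(C -> A) -> (A=2 B=6 C=0)
Step 8: pour(B -> C) -> (A=2 B=0 C=6)
Step 9: pour(C -> A) -> (A=4 B=0 C=4)
Step 10: pour(A -> B) -> (A=0 B=4 C=4)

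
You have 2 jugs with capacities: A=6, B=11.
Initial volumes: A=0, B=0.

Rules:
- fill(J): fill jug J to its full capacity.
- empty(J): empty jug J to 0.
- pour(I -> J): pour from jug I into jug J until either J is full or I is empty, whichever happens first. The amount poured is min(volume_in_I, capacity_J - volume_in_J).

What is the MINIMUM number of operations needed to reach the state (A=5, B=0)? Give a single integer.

Answer: 4

Derivation:
BFS from (A=0, B=0). One shortest path:
  1. fill(B) -> (A=0 B=11)
  2. pour(B -> A) -> (A=6 B=5)
  3. empty(A) -> (A=0 B=5)
  4. pour(B -> A) -> (A=5 B=0)
Reached target in 4 moves.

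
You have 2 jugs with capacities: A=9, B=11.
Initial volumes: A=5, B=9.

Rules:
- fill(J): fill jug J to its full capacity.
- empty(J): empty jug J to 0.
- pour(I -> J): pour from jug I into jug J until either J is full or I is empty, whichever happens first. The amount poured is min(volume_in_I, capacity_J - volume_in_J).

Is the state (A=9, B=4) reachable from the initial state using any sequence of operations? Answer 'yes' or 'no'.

BFS from (A=5, B=9):
  1. empty(A) -> (A=0 B=9)
  2. fill(B) -> (A=0 B=11)
  3. pour(B -> A) -> (A=9 B=2)
  4. empty(A) -> (A=0 B=2)
  5. pour(B -> A) -> (A=2 B=0)
  6. fill(B) -> (A=2 B=11)
  7. pour(B -> A) -> (A=9 B=4)
Target reached → yes.

Answer: yes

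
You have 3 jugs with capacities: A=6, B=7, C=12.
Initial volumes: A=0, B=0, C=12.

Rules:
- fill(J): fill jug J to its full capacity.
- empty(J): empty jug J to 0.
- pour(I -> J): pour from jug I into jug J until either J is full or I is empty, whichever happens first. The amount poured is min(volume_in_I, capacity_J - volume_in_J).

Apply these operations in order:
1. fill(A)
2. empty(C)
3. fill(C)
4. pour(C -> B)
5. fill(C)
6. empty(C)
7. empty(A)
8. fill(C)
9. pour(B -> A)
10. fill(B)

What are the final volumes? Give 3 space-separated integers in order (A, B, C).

Step 1: fill(A) -> (A=6 B=0 C=12)
Step 2: empty(C) -> (A=6 B=0 C=0)
Step 3: fill(C) -> (A=6 B=0 C=12)
Step 4: pour(C -> B) -> (A=6 B=7 C=5)
Step 5: fill(C) -> (A=6 B=7 C=12)
Step 6: empty(C) -> (A=6 B=7 C=0)
Step 7: empty(A) -> (A=0 B=7 C=0)
Step 8: fill(C) -> (A=0 B=7 C=12)
Step 9: pour(B -> A) -> (A=6 B=1 C=12)
Step 10: fill(B) -> (A=6 B=7 C=12)

Answer: 6 7 12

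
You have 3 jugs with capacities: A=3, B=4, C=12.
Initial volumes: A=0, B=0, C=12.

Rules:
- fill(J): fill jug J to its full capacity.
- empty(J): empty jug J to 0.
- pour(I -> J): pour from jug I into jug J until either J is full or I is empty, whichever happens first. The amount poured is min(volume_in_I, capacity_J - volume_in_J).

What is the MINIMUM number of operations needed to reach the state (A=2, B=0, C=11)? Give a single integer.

BFS from (A=0, B=0, C=12). One shortest path:
  1. fill(B) -> (A=0 B=4 C=12)
  2. pour(B -> A) -> (A=3 B=1 C=12)
  3. empty(A) -> (A=0 B=1 C=12)
  4. pour(B -> A) -> (A=1 B=0 C=12)
  5. pour(C -> B) -> (A=1 B=4 C=8)
  6. pour(B -> A) -> (A=3 B=2 C=8)
  7. pour(A -> C) -> (A=0 B=2 C=11)
  8. pour(B -> A) -> (A=2 B=0 C=11)
Reached target in 8 moves.

Answer: 8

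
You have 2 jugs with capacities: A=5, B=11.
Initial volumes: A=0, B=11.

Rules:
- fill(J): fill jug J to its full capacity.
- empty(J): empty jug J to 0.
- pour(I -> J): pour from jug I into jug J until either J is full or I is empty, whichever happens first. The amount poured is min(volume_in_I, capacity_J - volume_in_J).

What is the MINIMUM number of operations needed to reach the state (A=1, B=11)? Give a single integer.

BFS from (A=0, B=11). One shortest path:
  1. pour(B -> A) -> (A=5 B=6)
  2. empty(A) -> (A=0 B=6)
  3. pour(B -> A) -> (A=5 B=1)
  4. empty(A) -> (A=0 B=1)
  5. pour(B -> A) -> (A=1 B=0)
  6. fill(B) -> (A=1 B=11)
Reached target in 6 moves.

Answer: 6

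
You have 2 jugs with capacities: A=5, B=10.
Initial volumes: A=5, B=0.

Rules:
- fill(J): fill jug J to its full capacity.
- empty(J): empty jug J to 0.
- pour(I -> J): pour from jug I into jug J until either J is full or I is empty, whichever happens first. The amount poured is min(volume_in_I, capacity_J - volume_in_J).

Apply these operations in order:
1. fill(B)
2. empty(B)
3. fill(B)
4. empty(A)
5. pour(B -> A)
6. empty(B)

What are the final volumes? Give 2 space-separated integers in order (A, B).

Answer: 5 0

Derivation:
Step 1: fill(B) -> (A=5 B=10)
Step 2: empty(B) -> (A=5 B=0)
Step 3: fill(B) -> (A=5 B=10)
Step 4: empty(A) -> (A=0 B=10)
Step 5: pour(B -> A) -> (A=5 B=5)
Step 6: empty(B) -> (A=5 B=0)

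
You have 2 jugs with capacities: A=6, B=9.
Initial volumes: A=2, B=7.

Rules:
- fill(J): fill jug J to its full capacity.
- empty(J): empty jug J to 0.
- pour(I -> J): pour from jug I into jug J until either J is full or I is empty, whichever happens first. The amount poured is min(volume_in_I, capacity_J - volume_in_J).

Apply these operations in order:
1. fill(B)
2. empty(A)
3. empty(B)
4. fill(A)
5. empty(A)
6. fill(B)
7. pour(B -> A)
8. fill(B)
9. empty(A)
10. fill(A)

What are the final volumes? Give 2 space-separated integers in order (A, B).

Answer: 6 9

Derivation:
Step 1: fill(B) -> (A=2 B=9)
Step 2: empty(A) -> (A=0 B=9)
Step 3: empty(B) -> (A=0 B=0)
Step 4: fill(A) -> (A=6 B=0)
Step 5: empty(A) -> (A=0 B=0)
Step 6: fill(B) -> (A=0 B=9)
Step 7: pour(B -> A) -> (A=6 B=3)
Step 8: fill(B) -> (A=6 B=9)
Step 9: empty(A) -> (A=0 B=9)
Step 10: fill(A) -> (A=6 B=9)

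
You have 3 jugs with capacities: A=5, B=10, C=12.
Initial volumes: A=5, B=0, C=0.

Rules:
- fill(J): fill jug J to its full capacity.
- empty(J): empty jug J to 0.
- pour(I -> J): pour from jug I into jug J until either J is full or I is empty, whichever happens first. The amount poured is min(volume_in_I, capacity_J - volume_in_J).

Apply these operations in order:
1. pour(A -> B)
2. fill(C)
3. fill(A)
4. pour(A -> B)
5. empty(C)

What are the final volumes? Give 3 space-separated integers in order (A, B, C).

Step 1: pour(A -> B) -> (A=0 B=5 C=0)
Step 2: fill(C) -> (A=0 B=5 C=12)
Step 3: fill(A) -> (A=5 B=5 C=12)
Step 4: pour(A -> B) -> (A=0 B=10 C=12)
Step 5: empty(C) -> (A=0 B=10 C=0)

Answer: 0 10 0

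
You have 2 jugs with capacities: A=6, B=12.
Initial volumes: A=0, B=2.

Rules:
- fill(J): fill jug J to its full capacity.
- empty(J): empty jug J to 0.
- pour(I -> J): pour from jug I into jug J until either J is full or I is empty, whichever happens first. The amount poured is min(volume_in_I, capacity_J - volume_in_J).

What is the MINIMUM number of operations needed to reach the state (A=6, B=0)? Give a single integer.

BFS from (A=0, B=2). One shortest path:
  1. fill(A) -> (A=6 B=2)
  2. empty(B) -> (A=6 B=0)
Reached target in 2 moves.

Answer: 2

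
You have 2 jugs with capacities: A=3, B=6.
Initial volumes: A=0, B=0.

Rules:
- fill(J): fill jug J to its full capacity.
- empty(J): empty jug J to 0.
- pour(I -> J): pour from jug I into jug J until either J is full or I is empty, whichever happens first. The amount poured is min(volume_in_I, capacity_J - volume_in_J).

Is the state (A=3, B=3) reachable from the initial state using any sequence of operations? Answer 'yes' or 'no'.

Answer: yes

Derivation:
BFS from (A=0, B=0):
  1. fill(B) -> (A=0 B=6)
  2. pour(B -> A) -> (A=3 B=3)
Target reached → yes.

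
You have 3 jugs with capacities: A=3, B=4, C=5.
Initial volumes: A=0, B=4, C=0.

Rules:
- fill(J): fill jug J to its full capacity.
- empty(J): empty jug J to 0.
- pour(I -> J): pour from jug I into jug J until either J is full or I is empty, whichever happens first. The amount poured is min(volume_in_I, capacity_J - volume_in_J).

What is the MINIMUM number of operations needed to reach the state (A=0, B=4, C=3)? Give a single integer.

BFS from (A=0, B=4, C=0). One shortest path:
  1. fill(A) -> (A=3 B=4 C=0)
  2. pour(A -> C) -> (A=0 B=4 C=3)
Reached target in 2 moves.

Answer: 2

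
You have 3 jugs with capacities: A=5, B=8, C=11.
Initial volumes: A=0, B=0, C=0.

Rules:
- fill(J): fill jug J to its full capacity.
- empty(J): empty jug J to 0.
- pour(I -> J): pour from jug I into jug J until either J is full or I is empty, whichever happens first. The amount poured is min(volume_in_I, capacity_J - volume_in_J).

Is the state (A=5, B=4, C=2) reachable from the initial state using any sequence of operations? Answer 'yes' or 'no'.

BFS from (A=0, B=0, C=0):
  1. fill(C) -> (A=0 B=0 C=11)
  2. pour(C -> A) -> (A=5 B=0 C=6)
  3. pour(C -> B) -> (A=5 B=6 C=0)
  4. pour(A -> C) -> (A=0 B=6 C=5)
  5. pour(B -> A) -> (A=5 B=1 C=5)
  6. pour(A -> C) -> (A=0 B=1 C=10)
  7. pour(B -> A) -> (A=1 B=0 C=10)
  8. pour(C -> B) -> (A=1 B=8 C=2)
  9. pour(B -> A) -> (A=5 B=4 C=2)
Target reached → yes.

Answer: yes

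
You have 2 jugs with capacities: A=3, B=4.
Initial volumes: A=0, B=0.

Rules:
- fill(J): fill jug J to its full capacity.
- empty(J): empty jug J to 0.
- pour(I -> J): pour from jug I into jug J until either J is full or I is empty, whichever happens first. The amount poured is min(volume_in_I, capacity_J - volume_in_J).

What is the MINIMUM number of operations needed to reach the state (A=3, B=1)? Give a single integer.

Answer: 2

Derivation:
BFS from (A=0, B=0). One shortest path:
  1. fill(B) -> (A=0 B=4)
  2. pour(B -> A) -> (A=3 B=1)
Reached target in 2 moves.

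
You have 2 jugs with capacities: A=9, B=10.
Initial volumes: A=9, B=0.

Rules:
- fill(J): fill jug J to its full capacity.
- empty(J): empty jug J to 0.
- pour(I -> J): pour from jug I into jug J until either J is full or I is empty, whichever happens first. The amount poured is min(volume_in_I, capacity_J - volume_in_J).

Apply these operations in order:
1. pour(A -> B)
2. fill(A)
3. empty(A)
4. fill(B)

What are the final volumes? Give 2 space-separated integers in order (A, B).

Answer: 0 10

Derivation:
Step 1: pour(A -> B) -> (A=0 B=9)
Step 2: fill(A) -> (A=9 B=9)
Step 3: empty(A) -> (A=0 B=9)
Step 4: fill(B) -> (A=0 B=10)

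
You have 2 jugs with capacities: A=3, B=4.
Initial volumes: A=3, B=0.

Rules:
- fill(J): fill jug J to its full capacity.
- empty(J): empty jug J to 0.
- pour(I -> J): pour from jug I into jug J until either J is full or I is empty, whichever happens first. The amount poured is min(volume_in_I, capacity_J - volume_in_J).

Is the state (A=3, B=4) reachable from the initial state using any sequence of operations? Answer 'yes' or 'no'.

BFS from (A=3, B=0):
  1. fill(B) -> (A=3 B=4)
Target reached → yes.

Answer: yes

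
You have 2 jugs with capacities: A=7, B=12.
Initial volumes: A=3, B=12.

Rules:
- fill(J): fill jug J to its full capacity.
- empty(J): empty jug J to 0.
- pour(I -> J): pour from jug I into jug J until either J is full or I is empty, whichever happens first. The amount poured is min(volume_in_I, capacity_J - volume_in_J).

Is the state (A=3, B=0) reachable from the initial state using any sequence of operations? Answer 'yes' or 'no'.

Answer: yes

Derivation:
BFS from (A=3, B=12):
  1. empty(B) -> (A=3 B=0)
Target reached → yes.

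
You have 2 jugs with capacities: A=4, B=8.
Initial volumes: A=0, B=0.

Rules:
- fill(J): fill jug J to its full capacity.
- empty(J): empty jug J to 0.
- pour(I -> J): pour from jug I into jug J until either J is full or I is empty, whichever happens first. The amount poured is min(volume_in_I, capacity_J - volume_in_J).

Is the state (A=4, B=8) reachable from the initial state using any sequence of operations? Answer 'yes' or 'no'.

Answer: yes

Derivation:
BFS from (A=0, B=0):
  1. fill(A) -> (A=4 B=0)
  2. fill(B) -> (A=4 B=8)
Target reached → yes.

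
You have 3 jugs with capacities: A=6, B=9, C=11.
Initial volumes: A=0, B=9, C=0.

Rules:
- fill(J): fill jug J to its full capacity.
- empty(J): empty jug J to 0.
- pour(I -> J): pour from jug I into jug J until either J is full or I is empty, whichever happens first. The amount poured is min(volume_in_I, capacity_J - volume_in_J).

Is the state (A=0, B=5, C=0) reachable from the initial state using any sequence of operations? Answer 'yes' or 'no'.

Answer: yes

Derivation:
BFS from (A=0, B=9, C=0):
  1. empty(B) -> (A=0 B=0 C=0)
  2. fill(C) -> (A=0 B=0 C=11)
  3. pour(C -> A) -> (A=6 B=0 C=5)
  4. empty(A) -> (A=0 B=0 C=5)
  5. pour(C -> B) -> (A=0 B=5 C=0)
Target reached → yes.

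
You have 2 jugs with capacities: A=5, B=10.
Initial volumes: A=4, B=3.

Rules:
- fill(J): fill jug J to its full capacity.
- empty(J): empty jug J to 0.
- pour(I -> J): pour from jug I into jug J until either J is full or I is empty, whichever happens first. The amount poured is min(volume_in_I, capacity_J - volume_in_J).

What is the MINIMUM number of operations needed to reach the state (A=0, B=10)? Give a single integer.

Answer: 2

Derivation:
BFS from (A=4, B=3). One shortest path:
  1. empty(A) -> (A=0 B=3)
  2. fill(B) -> (A=0 B=10)
Reached target in 2 moves.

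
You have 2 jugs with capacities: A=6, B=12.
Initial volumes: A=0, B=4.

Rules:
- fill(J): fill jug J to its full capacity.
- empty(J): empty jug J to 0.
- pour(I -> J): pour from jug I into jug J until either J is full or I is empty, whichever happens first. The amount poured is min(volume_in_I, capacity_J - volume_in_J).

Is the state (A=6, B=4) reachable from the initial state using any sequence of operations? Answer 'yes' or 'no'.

Answer: yes

Derivation:
BFS from (A=0, B=4):
  1. fill(A) -> (A=6 B=4)
Target reached → yes.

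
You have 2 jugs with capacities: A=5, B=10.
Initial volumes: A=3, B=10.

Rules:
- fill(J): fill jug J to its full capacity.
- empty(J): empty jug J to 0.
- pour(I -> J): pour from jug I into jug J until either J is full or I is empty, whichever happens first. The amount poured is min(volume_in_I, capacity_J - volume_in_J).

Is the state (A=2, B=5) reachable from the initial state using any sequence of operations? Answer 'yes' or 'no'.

BFS explored all 12 reachable states.
Reachable set includes: (0,0), (0,3), (0,5), (0,8), (0,10), (3,0), (3,10), (5,0), (5,3), (5,5), (5,8), (5,10)
Target (A=2, B=5) not in reachable set → no.

Answer: no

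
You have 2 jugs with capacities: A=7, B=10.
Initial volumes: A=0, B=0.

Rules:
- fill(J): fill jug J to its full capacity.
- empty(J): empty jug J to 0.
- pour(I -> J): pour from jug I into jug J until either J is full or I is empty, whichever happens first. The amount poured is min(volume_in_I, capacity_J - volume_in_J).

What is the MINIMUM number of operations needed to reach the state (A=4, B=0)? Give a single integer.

Answer: 5

Derivation:
BFS from (A=0, B=0). One shortest path:
  1. fill(A) -> (A=7 B=0)
  2. pour(A -> B) -> (A=0 B=7)
  3. fill(A) -> (A=7 B=7)
  4. pour(A -> B) -> (A=4 B=10)
  5. empty(B) -> (A=4 B=0)
Reached target in 5 moves.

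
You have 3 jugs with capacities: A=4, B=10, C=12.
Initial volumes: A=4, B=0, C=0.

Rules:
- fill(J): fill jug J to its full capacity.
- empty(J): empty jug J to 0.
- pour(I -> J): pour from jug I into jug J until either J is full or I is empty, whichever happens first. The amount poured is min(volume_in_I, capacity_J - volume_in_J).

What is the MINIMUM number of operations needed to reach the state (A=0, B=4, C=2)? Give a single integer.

Answer: 4

Derivation:
BFS from (A=4, B=0, C=0). One shortest path:
  1. fill(C) -> (A=4 B=0 C=12)
  2. pour(C -> B) -> (A=4 B=10 C=2)
  3. empty(B) -> (A=4 B=0 C=2)
  4. pour(A -> B) -> (A=0 B=4 C=2)
Reached target in 4 moves.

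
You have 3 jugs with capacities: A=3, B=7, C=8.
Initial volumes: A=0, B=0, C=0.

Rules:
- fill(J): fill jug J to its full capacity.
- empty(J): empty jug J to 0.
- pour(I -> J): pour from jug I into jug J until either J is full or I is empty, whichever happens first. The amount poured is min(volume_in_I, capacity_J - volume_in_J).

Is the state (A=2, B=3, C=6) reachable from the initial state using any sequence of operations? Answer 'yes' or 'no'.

Answer: no

Derivation:
BFS explored all 204 reachable states.
Reachable set includes: (0,0,0), (0,0,1), (0,0,2), (0,0,3), (0,0,4), (0,0,5), (0,0,6), (0,0,7), (0,0,8), (0,1,0), (0,1,1), (0,1,2) ...
Target (A=2, B=3, C=6) not in reachable set → no.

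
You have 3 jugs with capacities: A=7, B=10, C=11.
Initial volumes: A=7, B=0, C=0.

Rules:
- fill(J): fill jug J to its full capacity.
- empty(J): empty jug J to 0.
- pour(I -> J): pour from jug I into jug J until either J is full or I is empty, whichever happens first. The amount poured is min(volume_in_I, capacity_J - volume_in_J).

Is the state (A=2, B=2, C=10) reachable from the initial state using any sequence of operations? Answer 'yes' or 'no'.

Answer: no

Derivation:
BFS explored all 516 reachable states.
Reachable set includes: (0,0,0), (0,0,1), (0,0,2), (0,0,3), (0,0,4), (0,0,5), (0,0,6), (0,0,7), (0,0,8), (0,0,9), (0,0,10), (0,0,11) ...
Target (A=2, B=2, C=10) not in reachable set → no.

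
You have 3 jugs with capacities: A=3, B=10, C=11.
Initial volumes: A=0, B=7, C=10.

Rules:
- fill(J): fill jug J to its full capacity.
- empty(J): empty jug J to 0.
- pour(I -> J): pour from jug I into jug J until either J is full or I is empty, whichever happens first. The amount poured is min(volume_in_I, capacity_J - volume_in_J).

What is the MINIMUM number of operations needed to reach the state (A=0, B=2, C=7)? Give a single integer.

Answer: 5

Derivation:
BFS from (A=0, B=7, C=10). One shortest path:
  1. fill(A) -> (A=3 B=7 C=10)
  2. pour(A -> C) -> (A=2 B=7 C=11)
  3. empty(C) -> (A=2 B=7 C=0)
  4. pour(B -> C) -> (A=2 B=0 C=7)
  5. pour(A -> B) -> (A=0 B=2 C=7)
Reached target in 5 moves.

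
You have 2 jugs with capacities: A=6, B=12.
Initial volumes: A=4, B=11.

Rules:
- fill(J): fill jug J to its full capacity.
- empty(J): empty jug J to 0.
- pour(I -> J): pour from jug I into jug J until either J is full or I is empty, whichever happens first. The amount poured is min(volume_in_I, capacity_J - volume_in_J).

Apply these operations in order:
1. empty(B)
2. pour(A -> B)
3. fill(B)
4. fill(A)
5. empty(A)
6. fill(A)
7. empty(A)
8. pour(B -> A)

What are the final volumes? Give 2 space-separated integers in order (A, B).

Answer: 6 6

Derivation:
Step 1: empty(B) -> (A=4 B=0)
Step 2: pour(A -> B) -> (A=0 B=4)
Step 3: fill(B) -> (A=0 B=12)
Step 4: fill(A) -> (A=6 B=12)
Step 5: empty(A) -> (A=0 B=12)
Step 6: fill(A) -> (A=6 B=12)
Step 7: empty(A) -> (A=0 B=12)
Step 8: pour(B -> A) -> (A=6 B=6)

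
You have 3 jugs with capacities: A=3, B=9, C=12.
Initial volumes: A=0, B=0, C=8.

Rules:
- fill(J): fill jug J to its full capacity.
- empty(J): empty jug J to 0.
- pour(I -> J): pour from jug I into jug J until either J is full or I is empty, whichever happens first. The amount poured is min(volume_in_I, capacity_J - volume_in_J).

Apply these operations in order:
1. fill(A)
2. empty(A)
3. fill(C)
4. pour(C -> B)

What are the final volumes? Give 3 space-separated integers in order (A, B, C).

Answer: 0 9 3

Derivation:
Step 1: fill(A) -> (A=3 B=0 C=8)
Step 2: empty(A) -> (A=0 B=0 C=8)
Step 3: fill(C) -> (A=0 B=0 C=12)
Step 4: pour(C -> B) -> (A=0 B=9 C=3)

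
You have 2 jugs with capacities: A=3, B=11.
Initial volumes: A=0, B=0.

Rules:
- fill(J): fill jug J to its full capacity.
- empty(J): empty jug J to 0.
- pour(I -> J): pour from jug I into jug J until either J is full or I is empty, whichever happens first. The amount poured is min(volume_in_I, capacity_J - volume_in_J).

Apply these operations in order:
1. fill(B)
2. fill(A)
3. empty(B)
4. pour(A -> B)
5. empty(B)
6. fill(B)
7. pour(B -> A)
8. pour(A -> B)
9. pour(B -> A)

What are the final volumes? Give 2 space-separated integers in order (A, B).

Step 1: fill(B) -> (A=0 B=11)
Step 2: fill(A) -> (A=3 B=11)
Step 3: empty(B) -> (A=3 B=0)
Step 4: pour(A -> B) -> (A=0 B=3)
Step 5: empty(B) -> (A=0 B=0)
Step 6: fill(B) -> (A=0 B=11)
Step 7: pour(B -> A) -> (A=3 B=8)
Step 8: pour(A -> B) -> (A=0 B=11)
Step 9: pour(B -> A) -> (A=3 B=8)

Answer: 3 8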